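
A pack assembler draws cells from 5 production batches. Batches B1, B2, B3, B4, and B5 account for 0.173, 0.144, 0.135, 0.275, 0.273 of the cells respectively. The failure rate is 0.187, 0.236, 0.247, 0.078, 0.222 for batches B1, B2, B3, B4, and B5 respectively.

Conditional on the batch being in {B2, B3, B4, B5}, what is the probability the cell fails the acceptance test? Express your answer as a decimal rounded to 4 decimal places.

Let S = {B2, B3, B4, B5}.
P(S) = 0.144 + 0.135 + 0.275 + 0.273 = 0.827.
P(F ∩ S) = 0.236·0.144 + 0.247·0.135 + 0.078·0.275 + 0.222·0.273 = 0.033984 + 0.033345 + 0.02145 + 0.060606 = 0.149385.
P(F | S) = 0.149385 / 0.827 = 0.180635…

0.1806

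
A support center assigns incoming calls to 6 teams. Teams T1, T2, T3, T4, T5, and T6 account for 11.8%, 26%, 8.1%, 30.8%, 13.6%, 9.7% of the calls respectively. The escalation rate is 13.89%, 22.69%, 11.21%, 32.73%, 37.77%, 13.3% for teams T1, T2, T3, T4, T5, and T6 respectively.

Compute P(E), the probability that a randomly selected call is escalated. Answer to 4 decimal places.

0.2495

Summing over the partition,
P(E) = P(E|T1)·P(T1) + P(E|T2)·P(T2) + P(E|T3)·P(T3) + P(E|T4)·P(T4) + P(E|T5)·P(T5) + P(E|T6)·P(T6)
      = 0.1389·0.118 + 0.2269·0.26 + 0.1121·0.081 + 0.3273·0.308 + 0.3777·0.136 + 0.133·0.097
      = 0.0163902 + 0.058994 + 0.0090801 + 0.1008084 + 0.0513672 + 0.012901 = 0.2495409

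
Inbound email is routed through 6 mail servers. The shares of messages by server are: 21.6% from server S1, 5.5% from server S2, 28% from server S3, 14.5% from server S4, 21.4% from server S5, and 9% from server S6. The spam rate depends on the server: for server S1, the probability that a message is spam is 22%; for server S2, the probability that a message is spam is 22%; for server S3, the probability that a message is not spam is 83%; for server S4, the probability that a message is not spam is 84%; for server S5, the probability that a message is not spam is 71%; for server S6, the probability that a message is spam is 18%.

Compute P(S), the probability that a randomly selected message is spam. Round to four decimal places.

P(S|S3) = 1 − 0.83 = 0.17.
P(S|S4) = 1 − 0.84 = 0.16.
P(S|S5) = 1 − 0.71 = 0.29.
P(S) = P(S|S1)·P(S1) + P(S|S2)·P(S2) + P(S|S3)·P(S3) + P(S|S4)·P(S4) + P(S|S5)·P(S5) + P(S|S6)·P(S6)
      = 0.22·0.216 + 0.22·0.055 + 0.17·0.28 + 0.16·0.145 + 0.29·0.214 + 0.18·0.09
      = 0.04752 + 0.0121 + 0.0476 + 0.0232 + 0.06206 + 0.0162 = 0.20868

0.2087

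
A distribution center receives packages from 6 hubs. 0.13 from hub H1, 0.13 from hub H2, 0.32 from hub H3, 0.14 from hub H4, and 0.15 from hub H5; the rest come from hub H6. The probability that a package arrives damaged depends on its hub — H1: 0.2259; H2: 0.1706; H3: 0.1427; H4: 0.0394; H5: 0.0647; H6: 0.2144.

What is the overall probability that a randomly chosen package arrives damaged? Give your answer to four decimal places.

P(H6) = 1 − (0.13 + 0.13 + 0.32 + 0.14 + 0.15) = 0.13.
P(D) = P(D|H1)·P(H1) + P(D|H2)·P(H2) + P(D|H3)·P(H3) + P(D|H4)·P(H4) + P(D|H5)·P(H5) + P(D|H6)·P(H6)
      = 0.2259·0.13 + 0.1706·0.13 + 0.1427·0.32 + 0.0394·0.14 + 0.0647·0.15 + 0.2144·0.13
      = 0.029367 + 0.022178 + 0.045664 + 0.005516 + 0.009705 + 0.027872 = 0.140302

P(D) ≈ 0.1403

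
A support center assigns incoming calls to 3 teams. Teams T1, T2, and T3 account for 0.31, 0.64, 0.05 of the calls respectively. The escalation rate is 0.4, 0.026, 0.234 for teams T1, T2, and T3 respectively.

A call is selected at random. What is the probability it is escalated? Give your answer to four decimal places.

P(E) = P(E|T1)·P(T1) + P(E|T2)·P(T2) + P(E|T3)·P(T3)
      = 0.4·0.31 + 0.026·0.64 + 0.234·0.05
      = 0.124 + 0.01664 + 0.0117 = 0.15234

P(E) ≈ 0.1523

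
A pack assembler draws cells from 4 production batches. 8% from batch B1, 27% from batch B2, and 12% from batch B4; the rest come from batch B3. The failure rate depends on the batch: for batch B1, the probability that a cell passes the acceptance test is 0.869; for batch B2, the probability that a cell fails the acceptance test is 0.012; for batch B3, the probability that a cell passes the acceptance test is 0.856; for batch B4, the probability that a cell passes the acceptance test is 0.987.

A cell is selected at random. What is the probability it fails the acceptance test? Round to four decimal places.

0.0916

P(B3) = 1 − (0.08 + 0.27 + 0.12) = 0.53.
P(F|B1) = 1 − 0.869 = 0.131.
P(F|B3) = 1 − 0.856 = 0.144.
P(F|B4) = 1 − 0.987 = 0.013.
P(F) = P(F|B1)·P(B1) + P(F|B2)·P(B2) + P(F|B3)·P(B3) + P(F|B4)·P(B4)
      = 0.131·0.08 + 0.012·0.27 + 0.144·0.53 + 0.013·0.12
      = 0.01048 + 0.00324 + 0.07632 + 0.00156 = 0.0916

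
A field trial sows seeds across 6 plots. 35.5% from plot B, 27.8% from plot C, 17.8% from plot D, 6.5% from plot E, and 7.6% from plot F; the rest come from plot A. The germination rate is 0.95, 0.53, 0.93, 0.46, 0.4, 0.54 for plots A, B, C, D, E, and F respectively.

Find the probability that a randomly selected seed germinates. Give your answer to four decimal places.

0.6412

P(A) = 1 − (0.355 + 0.278 + 0.178 + 0.065 + 0.076) = 0.048.
Summing over the partition,
P(G) = P(G|A)·P(A) + P(G|B)·P(B) + P(G|C)·P(C) + P(G|D)·P(D) + P(G|E)·P(E) + P(G|F)·P(F)
      = 0.95·0.048 + 0.53·0.355 + 0.93·0.278 + 0.46·0.178 + 0.4·0.065 + 0.54·0.076
      = 0.0456 + 0.18815 + 0.25854 + 0.08188 + 0.026 + 0.04104 = 0.64121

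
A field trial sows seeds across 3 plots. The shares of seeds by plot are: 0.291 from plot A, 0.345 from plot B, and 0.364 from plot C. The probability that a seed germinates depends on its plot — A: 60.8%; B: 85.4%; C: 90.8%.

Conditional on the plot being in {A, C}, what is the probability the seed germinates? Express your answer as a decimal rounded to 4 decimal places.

P(G|S) ≈ 0.7747

Let S = {A, C}.
P(S) = 0.291 + 0.364 = 0.655.
P(G ∩ S) = 0.608·0.291 + 0.908·0.364 = 0.176928 + 0.330512 = 0.50744.
P(G | S) = 0.50744 / 0.655 = 0.774718…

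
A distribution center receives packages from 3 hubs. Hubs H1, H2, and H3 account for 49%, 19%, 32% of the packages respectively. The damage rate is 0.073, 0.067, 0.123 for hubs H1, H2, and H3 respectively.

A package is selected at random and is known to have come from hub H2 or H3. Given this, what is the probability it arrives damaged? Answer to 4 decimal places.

P(D|S) ≈ 0.1021

Let S = {H2, H3}.
P(S) = 0.19 + 0.32 = 0.51.
P(D ∩ S) = 0.067·0.19 + 0.123·0.32 = 0.01273 + 0.03936 = 0.05209.
P(D | S) = 0.05209 / 0.51 = 0.102137…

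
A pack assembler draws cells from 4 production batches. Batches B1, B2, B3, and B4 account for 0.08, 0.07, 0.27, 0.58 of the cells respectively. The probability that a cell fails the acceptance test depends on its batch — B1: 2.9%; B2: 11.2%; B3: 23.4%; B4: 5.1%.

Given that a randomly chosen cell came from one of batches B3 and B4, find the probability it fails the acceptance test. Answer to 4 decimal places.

P(F|S) ≈ 0.1091

Let S = {B3, B4}.
P(S) = 0.27 + 0.58 = 0.85.
P(F ∩ S) = 0.234·0.27 + 0.051·0.58 = 0.06318 + 0.02958 = 0.09276.
P(F | S) = 0.09276 / 0.85 = 0.109129…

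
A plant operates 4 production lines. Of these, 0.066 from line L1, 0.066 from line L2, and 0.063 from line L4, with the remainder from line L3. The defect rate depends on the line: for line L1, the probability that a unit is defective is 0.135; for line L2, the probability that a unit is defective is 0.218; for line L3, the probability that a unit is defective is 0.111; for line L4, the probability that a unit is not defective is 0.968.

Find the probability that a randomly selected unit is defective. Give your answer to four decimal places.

P(D) ≈ 0.1147

P(L3) = 1 − (0.066 + 0.066 + 0.063) = 0.805.
P(D|L4) = 1 − 0.968 = 0.032.
P(D) = P(D|L1)·P(L1) + P(D|L2)·P(L2) + P(D|L3)·P(L3) + P(D|L4)·P(L4)
      = 0.135·0.066 + 0.218·0.066 + 0.111·0.805 + 0.032·0.063
      = 0.00891 + 0.014388 + 0.089355 + 0.002016 = 0.114669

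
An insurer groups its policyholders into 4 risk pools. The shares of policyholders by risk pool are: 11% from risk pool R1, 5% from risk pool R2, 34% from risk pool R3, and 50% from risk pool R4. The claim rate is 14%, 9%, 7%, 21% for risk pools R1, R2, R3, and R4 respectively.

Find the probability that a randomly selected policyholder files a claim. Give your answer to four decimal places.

0.1487

By the law of total probability,
P(C) = P(C|R1)·P(R1) + P(C|R2)·P(R2) + P(C|R3)·P(R3) + P(C|R4)·P(R4)
      = 0.14·0.11 + 0.09·0.05 + 0.07·0.34 + 0.21·0.5
      = 0.0154 + 0.0045 + 0.0238 + 0.105 = 0.1487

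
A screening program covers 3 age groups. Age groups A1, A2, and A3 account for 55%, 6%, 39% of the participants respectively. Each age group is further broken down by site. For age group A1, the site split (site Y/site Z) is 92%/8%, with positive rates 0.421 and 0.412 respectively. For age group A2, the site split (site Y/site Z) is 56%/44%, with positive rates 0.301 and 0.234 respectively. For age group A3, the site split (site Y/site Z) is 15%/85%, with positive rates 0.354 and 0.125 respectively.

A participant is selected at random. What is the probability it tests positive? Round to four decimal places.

P(T|A1) = 0.92·0.421 + 0.08·0.412 = 0.38732 + 0.03296 = 0.42028
P(T|A2) = 0.56·0.301 + 0.44·0.234 = 0.16856 + 0.10296 = 0.27152
P(T|A3) = 0.15·0.354 + 0.85·0.125 = 0.0531 + 0.10625 = 0.15935
By total probability over the outer partition,
P(T) = 0.55·0.42028 + 0.06·0.27152 + 0.39·0.15935
      = 0.231154 + 0.0162912 + 0.0621465 = 0.3095917

P(T) ≈ 0.3096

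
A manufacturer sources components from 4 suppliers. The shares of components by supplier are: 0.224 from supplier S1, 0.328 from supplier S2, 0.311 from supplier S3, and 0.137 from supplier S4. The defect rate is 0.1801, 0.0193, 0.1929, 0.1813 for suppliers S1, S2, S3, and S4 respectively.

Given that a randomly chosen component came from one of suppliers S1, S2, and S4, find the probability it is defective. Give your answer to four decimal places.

0.1038

Let S = {S1, S2, S4}.
P(S) = 0.224 + 0.328 + 0.137 = 0.689.
P(D ∩ S) = 0.1801·0.224 + 0.0193·0.328 + 0.1813·0.137 = 0.0403424 + 0.0063304 + 0.0248381 = 0.0715109.
P(D | S) = 0.0715109 / 0.689 = 0.103789…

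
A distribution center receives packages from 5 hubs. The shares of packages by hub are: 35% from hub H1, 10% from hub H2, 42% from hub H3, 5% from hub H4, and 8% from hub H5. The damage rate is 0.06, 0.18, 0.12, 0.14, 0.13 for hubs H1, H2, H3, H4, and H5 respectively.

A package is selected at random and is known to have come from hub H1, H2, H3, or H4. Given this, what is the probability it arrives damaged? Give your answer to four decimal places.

0.1048

Let S = {H1, H2, H3, H4}.
P(S) = 0.35 + 0.1 + 0.42 + 0.05 = 0.92.
P(D ∩ S) = 0.06·0.35 + 0.18·0.1 + 0.12·0.42 + 0.14·0.05 = 0.021 + 0.018 + 0.0504 + 0.007 = 0.0964.
P(D | S) = 0.0964 / 0.92 = 0.104783…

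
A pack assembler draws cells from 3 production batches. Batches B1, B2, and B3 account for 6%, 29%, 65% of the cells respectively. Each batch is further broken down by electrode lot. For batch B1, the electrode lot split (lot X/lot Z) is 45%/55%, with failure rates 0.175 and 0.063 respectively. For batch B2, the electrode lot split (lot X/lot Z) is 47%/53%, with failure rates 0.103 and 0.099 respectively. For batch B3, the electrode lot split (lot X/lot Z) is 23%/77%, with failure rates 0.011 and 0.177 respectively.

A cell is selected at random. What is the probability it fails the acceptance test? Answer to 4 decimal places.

P(F|B1) = 0.45·0.175 + 0.55·0.063 = 0.07875 + 0.03465 = 0.1134
P(F|B2) = 0.47·0.103 + 0.53·0.099 = 0.04841 + 0.05247 = 0.10088
P(F|B3) = 0.23·0.011 + 0.77·0.177 = 0.00253 + 0.13629 = 0.13882
Then overall,
P(F) = 0.06·0.1134 + 0.29·0.10088 + 0.65·0.13882
      = 0.006804 + 0.0292552 + 0.090233 = 0.1262922

P(F) ≈ 0.1263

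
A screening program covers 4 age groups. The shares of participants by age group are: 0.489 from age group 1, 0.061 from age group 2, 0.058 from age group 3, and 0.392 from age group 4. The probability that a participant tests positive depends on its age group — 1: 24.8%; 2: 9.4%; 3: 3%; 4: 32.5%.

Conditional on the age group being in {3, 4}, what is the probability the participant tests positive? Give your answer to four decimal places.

Let S = {3, 4}.
P(S) = 0.058 + 0.392 = 0.45.
P(T ∩ S) = 0.03·0.058 + 0.325·0.392 = 0.00174 + 0.1274 = 0.12914.
P(T | S) = 0.12914 / 0.45 = 0.286978…

P(T|S) ≈ 0.2870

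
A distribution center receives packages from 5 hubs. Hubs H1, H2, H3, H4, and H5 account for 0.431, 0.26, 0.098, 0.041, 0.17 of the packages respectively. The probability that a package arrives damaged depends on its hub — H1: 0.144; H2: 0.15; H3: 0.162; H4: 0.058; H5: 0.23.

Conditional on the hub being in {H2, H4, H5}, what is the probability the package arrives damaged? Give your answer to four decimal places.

P(D|S) ≈ 0.1709

Let S = {H2, H4, H5}.
P(S) = 0.26 + 0.041 + 0.17 = 0.471.
P(D ∩ S) = 0.15·0.26 + 0.058·0.041 + 0.23·0.17 = 0.039 + 0.002378 + 0.0391 = 0.080478.
P(D | S) = 0.080478 / 0.471 = 0.170866…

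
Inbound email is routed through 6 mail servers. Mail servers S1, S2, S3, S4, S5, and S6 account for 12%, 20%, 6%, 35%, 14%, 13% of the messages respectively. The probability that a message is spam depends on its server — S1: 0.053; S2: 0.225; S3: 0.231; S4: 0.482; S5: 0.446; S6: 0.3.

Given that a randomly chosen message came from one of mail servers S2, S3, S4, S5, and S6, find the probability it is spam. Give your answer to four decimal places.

Let J = {S2, S3, S4, S5, S6}.
P(J) = 0.2 + 0.06 + 0.35 + 0.14 + 0.13 = 0.88.
P(S ∩ J) = 0.225·0.2 + 0.231·0.06 + 0.482·0.35 + 0.446·0.14 + 0.3·0.13 = 0.045 + 0.01386 + 0.1687 + 0.06244 + 0.039 = 0.329.
P(S | J) = 0.329 / 0.88 = 0.373864…

P(S|J) ≈ 0.3739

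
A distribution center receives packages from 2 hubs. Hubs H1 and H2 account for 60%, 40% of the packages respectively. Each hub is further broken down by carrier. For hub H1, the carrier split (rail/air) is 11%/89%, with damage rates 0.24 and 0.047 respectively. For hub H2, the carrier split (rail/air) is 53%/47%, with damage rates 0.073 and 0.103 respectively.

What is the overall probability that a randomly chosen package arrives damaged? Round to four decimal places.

0.0758

P(D|H1) = 0.11·0.24 + 0.89·0.047 = 0.0264 + 0.04183 = 0.06823
P(D|H2) = 0.53·0.073 + 0.47·0.103 = 0.03869 + 0.04841 = 0.0871
By total probability over the outer partition,
P(D) = 0.6·0.06823 + 0.4·0.0871
      = 0.040938 + 0.03484 = 0.075778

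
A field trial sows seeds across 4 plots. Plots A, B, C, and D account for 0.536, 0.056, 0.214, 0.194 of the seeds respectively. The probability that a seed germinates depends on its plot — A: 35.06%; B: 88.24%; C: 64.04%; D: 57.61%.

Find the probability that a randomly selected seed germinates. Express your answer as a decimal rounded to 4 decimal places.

P(G) = P(G|A)·P(A) + P(G|B)·P(B) + P(G|C)·P(C) + P(G|D)·P(D)
      = 0.3506·0.536 + 0.8824·0.056 + 0.6404·0.214 + 0.5761·0.194
      = 0.1879216 + 0.0494144 + 0.1370456 + 0.1117634 = 0.486145

0.4861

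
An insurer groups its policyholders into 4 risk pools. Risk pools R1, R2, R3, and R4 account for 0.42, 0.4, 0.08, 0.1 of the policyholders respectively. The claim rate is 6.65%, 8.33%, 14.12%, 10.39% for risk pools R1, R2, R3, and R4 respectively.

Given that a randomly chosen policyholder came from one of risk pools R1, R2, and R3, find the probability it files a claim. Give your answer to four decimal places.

Let S = {R1, R2, R3}.
P(S) = 0.42 + 0.4 + 0.08 = 0.9.
P(C ∩ S) = 0.0665·0.42 + 0.0833·0.4 + 0.1412·0.08 = 0.02793 + 0.03332 + 0.011296 = 0.072546.
P(C | S) = 0.072546 / 0.9 = 0.080607…

0.0806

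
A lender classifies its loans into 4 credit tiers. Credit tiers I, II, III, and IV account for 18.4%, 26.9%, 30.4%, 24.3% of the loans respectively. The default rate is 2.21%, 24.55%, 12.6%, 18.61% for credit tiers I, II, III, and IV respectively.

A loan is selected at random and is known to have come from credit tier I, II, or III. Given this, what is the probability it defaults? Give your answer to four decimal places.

Let S = {I, II, III}.
P(S) = 0.184 + 0.269 + 0.304 = 0.757.
P(D ∩ S) = 0.0221·0.184 + 0.2455·0.269 + 0.126·0.304 = 0.0040664 + 0.0660395 + 0.038304 = 0.1084099.
P(D | S) = 0.1084099 / 0.757 = 0.143210…

0.1432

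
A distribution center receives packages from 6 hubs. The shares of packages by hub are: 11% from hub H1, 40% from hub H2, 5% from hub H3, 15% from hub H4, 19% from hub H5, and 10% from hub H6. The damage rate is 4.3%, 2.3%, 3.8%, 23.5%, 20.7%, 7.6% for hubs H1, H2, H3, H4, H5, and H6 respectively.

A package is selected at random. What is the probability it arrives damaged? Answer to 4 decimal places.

Using total probability over the partition,
P(D) = P(D|H1)·P(H1) + P(D|H2)·P(H2) + P(D|H3)·P(H3) + P(D|H4)·P(H4) + P(D|H5)·P(H5) + P(D|H6)·P(H6)
      = 0.043·0.11 + 0.023·0.4 + 0.038·0.05 + 0.235·0.15 + 0.207·0.19 + 0.076·0.1
      = 0.00473 + 0.0092 + 0.0019 + 0.03525 + 0.03933 + 0.0076 = 0.09801

0.0980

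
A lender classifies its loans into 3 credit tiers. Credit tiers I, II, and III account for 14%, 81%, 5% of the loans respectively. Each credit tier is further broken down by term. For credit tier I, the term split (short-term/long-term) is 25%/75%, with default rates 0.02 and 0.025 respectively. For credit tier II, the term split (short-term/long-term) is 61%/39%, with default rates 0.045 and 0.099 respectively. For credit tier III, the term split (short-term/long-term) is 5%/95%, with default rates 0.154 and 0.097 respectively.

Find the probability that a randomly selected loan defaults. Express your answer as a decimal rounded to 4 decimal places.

P(D|I) = 0.25·0.02 + 0.75·0.025 = 0.005 + 0.01875 = 0.02375
P(D|II) = 0.61·0.045 + 0.39·0.099 = 0.02745 + 0.03861 = 0.06606
P(D|III) = 0.05·0.154 + 0.95·0.097 = 0.0077 + 0.09215 = 0.09985
By total probability over the outer partition,
P(D) = 0.14·0.02375 + 0.81·0.06606 + 0.05·0.09985
      = 0.003325 + 0.0535086 + 0.0049925 = 0.0618261

P(D) ≈ 0.0618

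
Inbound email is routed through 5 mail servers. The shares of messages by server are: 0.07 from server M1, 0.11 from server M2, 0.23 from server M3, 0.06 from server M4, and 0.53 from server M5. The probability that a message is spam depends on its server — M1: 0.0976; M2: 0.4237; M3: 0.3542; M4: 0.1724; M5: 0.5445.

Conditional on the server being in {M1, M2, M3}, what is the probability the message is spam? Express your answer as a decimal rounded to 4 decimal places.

Let J = {M1, M2, M3}.
P(J) = 0.07 + 0.11 + 0.23 = 0.41.
P(S ∩ J) = 0.0976·0.07 + 0.4237·0.11 + 0.3542·0.23 = 0.006832 + 0.046607 + 0.081466 = 0.134905.
P(S | J) = 0.134905 / 0.41 = 0.329037…

0.3290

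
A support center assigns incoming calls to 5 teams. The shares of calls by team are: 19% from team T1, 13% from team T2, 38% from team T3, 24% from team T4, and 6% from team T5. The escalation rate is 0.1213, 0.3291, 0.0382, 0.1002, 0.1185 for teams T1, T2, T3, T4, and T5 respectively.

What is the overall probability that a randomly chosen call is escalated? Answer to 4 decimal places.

Using total probability over the partition,
P(E) = P(E|T1)·P(T1) + P(E|T2)·P(T2) + P(E|T3)·P(T3) + P(E|T4)·P(T4) + P(E|T5)·P(T5)
      = 0.1213·0.19 + 0.3291·0.13 + 0.0382·0.38 + 0.1002·0.24 + 0.1185·0.06
      = 0.023047 + 0.042783 + 0.014516 + 0.024048 + 0.00711 = 0.111504

P(E) ≈ 0.1115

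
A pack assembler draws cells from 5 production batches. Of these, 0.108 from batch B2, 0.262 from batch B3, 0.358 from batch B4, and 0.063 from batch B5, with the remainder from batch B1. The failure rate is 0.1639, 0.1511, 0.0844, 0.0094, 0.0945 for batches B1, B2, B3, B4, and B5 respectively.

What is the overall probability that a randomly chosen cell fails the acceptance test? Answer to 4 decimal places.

P(B1) = 1 − (0.108 + 0.262 + 0.358 + 0.063) = 0.209.
P(F) = P(F|B1)·P(B1) + P(F|B2)·P(B2) + P(F|B3)·P(B3) + P(F|B4)·P(B4) + P(F|B5)·P(B5)
      = 0.1639·0.209 + 0.1511·0.108 + 0.0844·0.262 + 0.0094·0.358 + 0.0945·0.063
      = 0.0342551 + 0.0163188 + 0.0221128 + 0.0033652 + 0.0059535 = 0.0820054

P(F) ≈ 0.0820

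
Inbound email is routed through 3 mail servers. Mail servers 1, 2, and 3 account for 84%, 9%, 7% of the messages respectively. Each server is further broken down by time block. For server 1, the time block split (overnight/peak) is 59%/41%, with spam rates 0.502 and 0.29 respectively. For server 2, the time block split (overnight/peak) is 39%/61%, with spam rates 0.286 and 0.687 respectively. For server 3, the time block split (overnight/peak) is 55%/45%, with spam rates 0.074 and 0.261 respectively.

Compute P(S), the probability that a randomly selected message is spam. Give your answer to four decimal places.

P(S) ≈ 0.4075

P(S|1) = 0.59·0.502 + 0.41·0.29 = 0.29618 + 0.1189 = 0.41508
P(S|2) = 0.39·0.286 + 0.61·0.687 = 0.11154 + 0.41907 = 0.53061
P(S|3) = 0.55·0.074 + 0.45·0.261 = 0.0407 + 0.11745 = 0.15815
Then overall,
P(S) = 0.84·0.41508 + 0.09·0.53061 + 0.07·0.15815
      = 0.3486672 + 0.0477549 + 0.0110705 = 0.4074926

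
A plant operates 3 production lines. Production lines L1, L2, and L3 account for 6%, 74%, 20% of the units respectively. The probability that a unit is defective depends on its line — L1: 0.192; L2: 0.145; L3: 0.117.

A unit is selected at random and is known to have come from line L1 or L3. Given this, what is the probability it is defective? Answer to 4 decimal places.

P(D|S) ≈ 0.1343

Let S = {L1, L3}.
P(S) = 0.06 + 0.2 = 0.26.
P(D ∩ S) = 0.192·0.06 + 0.117·0.2 = 0.01152 + 0.0234 = 0.03492.
P(D | S) = 0.03492 / 0.26 = 0.134308…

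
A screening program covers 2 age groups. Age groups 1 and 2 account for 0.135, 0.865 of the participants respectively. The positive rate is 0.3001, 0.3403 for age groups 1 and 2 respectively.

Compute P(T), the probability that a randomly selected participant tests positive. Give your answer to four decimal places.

Using total probability over the partition,
P(T) = P(T|1)·P(1) + P(T|2)·P(2)
      = 0.3001·0.135 + 0.3403·0.865
      = 0.0405135 + 0.2943595 = 0.334873

P(T) ≈ 0.3349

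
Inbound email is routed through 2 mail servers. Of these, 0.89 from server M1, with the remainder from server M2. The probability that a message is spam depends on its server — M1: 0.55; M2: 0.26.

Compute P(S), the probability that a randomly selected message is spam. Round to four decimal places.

0.5181

P(M2) = 1 − (0.89) = 0.11.
By the law of total probability,
P(S) = P(S|M1)·P(M1) + P(S|M2)·P(M2)
      = 0.55·0.89 + 0.26·0.11
      = 0.4895 + 0.0286 = 0.5181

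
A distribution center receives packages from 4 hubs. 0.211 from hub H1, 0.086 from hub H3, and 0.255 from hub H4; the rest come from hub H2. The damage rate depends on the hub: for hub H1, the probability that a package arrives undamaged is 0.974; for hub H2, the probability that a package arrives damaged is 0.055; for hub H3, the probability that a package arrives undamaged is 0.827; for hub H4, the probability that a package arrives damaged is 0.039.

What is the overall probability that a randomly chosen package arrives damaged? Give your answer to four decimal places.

P(D) ≈ 0.0549

P(H2) = 1 − (0.211 + 0.086 + 0.255) = 0.448.
P(D|H1) = 1 − 0.974 = 0.026.
P(D|H3) = 1 − 0.827 = 0.173.
P(D) = P(D|H1)·P(H1) + P(D|H2)·P(H2) + P(D|H3)·P(H3) + P(D|H4)·P(H4)
      = 0.026·0.211 + 0.055·0.448 + 0.173·0.086 + 0.039·0.255
      = 0.005486 + 0.02464 + 0.014878 + 0.009945 = 0.054949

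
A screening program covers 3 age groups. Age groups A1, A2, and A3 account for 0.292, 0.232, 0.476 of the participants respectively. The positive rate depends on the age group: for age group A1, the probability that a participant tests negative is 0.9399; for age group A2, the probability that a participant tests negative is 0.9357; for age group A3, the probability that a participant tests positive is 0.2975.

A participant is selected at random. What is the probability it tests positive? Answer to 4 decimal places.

P(T|A1) = 1 − 0.9399 = 0.0601.
P(T|A2) = 1 − 0.9357 = 0.0643.
P(T) = P(T|A1)·P(A1) + P(T|A2)·P(A2) + P(T|A3)·P(A3)
      = 0.0601·0.292 + 0.0643·0.232 + 0.2975·0.476
      = 0.0175492 + 0.0149176 + 0.14161 = 0.1740768

P(T) ≈ 0.1741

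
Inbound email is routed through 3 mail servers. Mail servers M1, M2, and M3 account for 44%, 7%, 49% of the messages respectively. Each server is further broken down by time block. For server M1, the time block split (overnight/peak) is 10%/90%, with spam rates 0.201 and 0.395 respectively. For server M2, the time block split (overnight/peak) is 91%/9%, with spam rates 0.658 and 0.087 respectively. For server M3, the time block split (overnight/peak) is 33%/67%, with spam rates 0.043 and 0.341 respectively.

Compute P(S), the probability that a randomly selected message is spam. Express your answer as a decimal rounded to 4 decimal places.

P(S) ≈ 0.3266

P(S|M1) = 0.1·0.201 + 0.9·0.395 = 0.0201 + 0.3555 = 0.3756
P(S|M2) = 0.91·0.658 + 0.09·0.087 = 0.59878 + 0.00783 = 0.60661
P(S|M3) = 0.33·0.043 + 0.67·0.341 = 0.01419 + 0.22847 = 0.24266
By total probability over the outer partition,
P(S) = 0.44·0.3756 + 0.07·0.60661 + 0.49·0.24266
      = 0.165264 + 0.0424627 + 0.1189034 = 0.3266301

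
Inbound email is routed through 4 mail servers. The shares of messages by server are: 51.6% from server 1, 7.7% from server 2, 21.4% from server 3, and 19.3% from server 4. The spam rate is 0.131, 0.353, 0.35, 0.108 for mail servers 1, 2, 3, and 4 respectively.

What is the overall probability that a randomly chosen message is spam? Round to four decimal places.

P(S) = P(S|1)·P(1) + P(S|2)·P(2) + P(S|3)·P(3) + P(S|4)·P(4)
      = 0.131·0.516 + 0.353·0.077 + 0.35·0.214 + 0.108·0.193
      = 0.067596 + 0.027181 + 0.0749 + 0.020844 = 0.190521

0.1905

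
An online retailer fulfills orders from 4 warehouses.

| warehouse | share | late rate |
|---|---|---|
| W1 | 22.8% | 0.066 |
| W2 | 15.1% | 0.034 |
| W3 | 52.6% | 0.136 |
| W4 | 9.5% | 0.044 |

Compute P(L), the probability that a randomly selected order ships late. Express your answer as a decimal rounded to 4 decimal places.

P(L) ≈ 0.0959

Summing over the partition,
P(L) = P(L|W1)·P(W1) + P(L|W2)·P(W2) + P(L|W3)·P(W3) + P(L|W4)·P(W4)
      = 0.066·0.228 + 0.034·0.151 + 0.136·0.526 + 0.044·0.095
      = 0.015048 + 0.005134 + 0.071536 + 0.00418 = 0.095898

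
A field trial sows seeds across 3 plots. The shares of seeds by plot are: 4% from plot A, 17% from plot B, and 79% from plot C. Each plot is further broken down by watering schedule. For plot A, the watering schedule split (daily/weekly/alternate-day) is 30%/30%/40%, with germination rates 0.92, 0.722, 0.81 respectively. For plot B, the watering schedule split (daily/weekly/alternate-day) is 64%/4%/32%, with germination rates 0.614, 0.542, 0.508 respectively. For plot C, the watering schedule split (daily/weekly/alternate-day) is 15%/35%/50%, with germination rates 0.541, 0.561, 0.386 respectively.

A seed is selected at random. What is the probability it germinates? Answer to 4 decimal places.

0.5025

P(G|A) = 0.3·0.92 + 0.3·0.722 + 0.4·0.81 = 0.276 + 0.2166 + 0.324 = 0.8166
P(G|B) = 0.64·0.614 + 0.04·0.542 + 0.32·0.508 = 0.39296 + 0.02168 + 0.16256 = 0.5772
P(G|C) = 0.15·0.541 + 0.35·0.561 + 0.5·0.386 = 0.08115 + 0.19635 + 0.193 = 0.4705
Then overall,
P(G) = 0.04·0.8166 + 0.17·0.5772 + 0.79·0.4705
      = 0.032664 + 0.098124 + 0.371695 = 0.502483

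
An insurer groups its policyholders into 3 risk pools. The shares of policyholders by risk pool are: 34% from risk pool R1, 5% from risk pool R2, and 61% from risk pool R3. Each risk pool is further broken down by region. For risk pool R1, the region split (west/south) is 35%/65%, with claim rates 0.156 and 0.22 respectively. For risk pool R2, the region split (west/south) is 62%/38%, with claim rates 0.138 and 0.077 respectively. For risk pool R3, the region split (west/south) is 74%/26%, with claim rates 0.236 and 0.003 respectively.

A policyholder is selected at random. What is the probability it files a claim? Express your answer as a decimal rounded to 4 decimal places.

0.1799

P(C|R1) = 0.35·0.156 + 0.65·0.22 = 0.0546 + 0.143 = 0.1976
P(C|R2) = 0.62·0.138 + 0.38·0.077 = 0.08556 + 0.02926 = 0.11482
P(C|R3) = 0.74·0.236 + 0.26·0.003 = 0.17464 + 0.00078 = 0.17542
Then overall,
P(C) = 0.34·0.1976 + 0.05·0.11482 + 0.61·0.17542
      = 0.067184 + 0.005741 + 0.1070062 = 0.1799312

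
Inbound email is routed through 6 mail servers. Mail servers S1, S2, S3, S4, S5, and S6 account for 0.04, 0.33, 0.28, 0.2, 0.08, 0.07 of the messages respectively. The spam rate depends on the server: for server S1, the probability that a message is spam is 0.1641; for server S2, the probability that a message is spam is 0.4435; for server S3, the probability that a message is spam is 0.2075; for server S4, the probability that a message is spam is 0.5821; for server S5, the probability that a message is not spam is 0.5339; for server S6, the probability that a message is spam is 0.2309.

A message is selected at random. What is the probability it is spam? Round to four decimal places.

0.3809

P(S|S5) = 1 − 0.5339 = 0.4661.
P(S) = P(S|S1)·P(S1) + P(S|S2)·P(S2) + P(S|S3)·P(S3) + P(S|S4)·P(S4) + P(S|S5)·P(S5) + P(S|S6)·P(S6)
      = 0.1641·0.04 + 0.4435·0.33 + 0.2075·0.28 + 0.5821·0.2 + 0.4661·0.08 + 0.2309·0.07
      = 0.006564 + 0.146355 + 0.0581 + 0.11642 + 0.037288 + 0.016163 = 0.38089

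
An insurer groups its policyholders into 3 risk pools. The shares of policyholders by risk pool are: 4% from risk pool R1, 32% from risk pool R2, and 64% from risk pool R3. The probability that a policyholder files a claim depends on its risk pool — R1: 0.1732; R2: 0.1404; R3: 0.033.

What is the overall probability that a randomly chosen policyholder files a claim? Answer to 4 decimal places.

0.0730

By the law of total probability,
P(C) = P(C|R1)·P(R1) + P(C|R2)·P(R2) + P(C|R3)·P(R3)
      = 0.1732·0.04 + 0.1404·0.32 + 0.033·0.64
      = 0.006928 + 0.044928 + 0.02112 = 0.072976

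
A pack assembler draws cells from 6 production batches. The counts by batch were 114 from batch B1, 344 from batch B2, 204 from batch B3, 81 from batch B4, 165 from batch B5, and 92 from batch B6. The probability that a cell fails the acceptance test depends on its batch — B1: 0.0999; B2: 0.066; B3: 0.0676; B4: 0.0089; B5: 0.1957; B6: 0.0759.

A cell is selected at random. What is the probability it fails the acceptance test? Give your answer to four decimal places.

Total: 114 + 344 + 204 + 81 + 165 + 92 = 1000.
P(B1) = 114/1000 = 0.114. P(B2) = 344/1000 = 0.344. P(B3) = 204/1000 = 0.204. P(B4) = 81/1000 = 0.081. P(B5) = 165/1000 = 0.165. P(B6) = 92/1000 = 0.092.
P(F) = P(F|B1)·P(B1) + P(F|B2)·P(B2) + P(F|B3)·P(B3) + P(F|B4)·P(B4) + P(F|B5)·P(B5) + P(F|B6)·P(B6)
      = 0.0999·0.114 + 0.066·0.344 + 0.0676·0.204 + 0.0089·0.081 + 0.1957·0.165 + 0.0759·0.092
      = 0.0113886 + 0.022704 + 0.0137904 + 0.0007209 + 0.0322905 + 0.0069828 = 0.0878772

P(F) ≈ 0.0879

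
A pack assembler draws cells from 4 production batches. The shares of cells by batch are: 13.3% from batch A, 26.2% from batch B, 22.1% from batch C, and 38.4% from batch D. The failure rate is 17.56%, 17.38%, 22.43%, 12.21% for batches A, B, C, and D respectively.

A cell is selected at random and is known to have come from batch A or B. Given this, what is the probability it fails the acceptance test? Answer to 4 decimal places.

Let S = {A, B}.
P(S) = 0.133 + 0.262 = 0.395.
P(F ∩ S) = 0.1756·0.133 + 0.1738·0.262 = 0.0233548 + 0.0455356 = 0.0688904.
P(F | S) = 0.0688904 / 0.395 = 0.174406…

P(F|S) ≈ 0.1744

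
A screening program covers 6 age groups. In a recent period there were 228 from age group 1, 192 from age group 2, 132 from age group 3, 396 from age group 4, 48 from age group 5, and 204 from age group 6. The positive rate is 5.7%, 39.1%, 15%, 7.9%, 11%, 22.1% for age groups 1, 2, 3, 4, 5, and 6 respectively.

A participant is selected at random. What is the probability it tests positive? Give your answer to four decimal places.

Total: 228 + 192 + 132 + 396 + 48 + 204 = 1200.
P(1) = 228/1200 = 0.19. P(2) = 192/1200 = 0.16. P(3) = 132/1200 = 0.11. P(4) = 396/1200 = 0.33. P(5) = 48/1200 = 0.04. P(6) = 204/1200 = 0.17.
P(T) = P(T|1)·P(1) + P(T|2)·P(2) + P(T|3)·P(3) + P(T|4)·P(4) + P(T|5)·P(5) + P(T|6)·P(6)
      = 0.057·0.19 + 0.391·0.16 + 0.15·0.11 + 0.079·0.33 + 0.11·0.04 + 0.221·0.17
      = 0.01083 + 0.06256 + 0.0165 + 0.02607 + 0.0044 + 0.03757 = 0.15793

0.1579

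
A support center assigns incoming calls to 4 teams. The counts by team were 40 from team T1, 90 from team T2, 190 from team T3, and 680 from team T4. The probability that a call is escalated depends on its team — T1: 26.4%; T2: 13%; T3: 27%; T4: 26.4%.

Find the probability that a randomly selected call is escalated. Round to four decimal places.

Total: 40 + 90 + 190 + 680 = 1000.
P(T1) = 40/1000 = 0.04. P(T2) = 90/1000 = 0.09. P(T3) = 190/1000 = 0.19. P(T4) = 680/1000 = 0.68.
Summing over the partition,
P(E) = P(E|T1)·P(T1) + P(E|T2)·P(T2) + P(E|T3)·P(T3) + P(E|T4)·P(T4)
      = 0.264·0.04 + 0.13·0.09 + 0.27·0.19 + 0.264·0.68
      = 0.01056 + 0.0117 + 0.0513 + 0.17952 = 0.25308

P(E) ≈ 0.2531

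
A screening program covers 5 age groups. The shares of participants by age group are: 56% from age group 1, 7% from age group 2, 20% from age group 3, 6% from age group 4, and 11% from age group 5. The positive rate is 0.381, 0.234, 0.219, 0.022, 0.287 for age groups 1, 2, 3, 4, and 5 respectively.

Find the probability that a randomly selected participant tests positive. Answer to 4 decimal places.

0.3064

P(T) = P(T|1)·P(1) + P(T|2)·P(2) + P(T|3)·P(3) + P(T|4)·P(4) + P(T|5)·P(5)
      = 0.381·0.56 + 0.234·0.07 + 0.219·0.2 + 0.022·0.06 + 0.287·0.11
      = 0.21336 + 0.01638 + 0.0438 + 0.00132 + 0.03157 = 0.30643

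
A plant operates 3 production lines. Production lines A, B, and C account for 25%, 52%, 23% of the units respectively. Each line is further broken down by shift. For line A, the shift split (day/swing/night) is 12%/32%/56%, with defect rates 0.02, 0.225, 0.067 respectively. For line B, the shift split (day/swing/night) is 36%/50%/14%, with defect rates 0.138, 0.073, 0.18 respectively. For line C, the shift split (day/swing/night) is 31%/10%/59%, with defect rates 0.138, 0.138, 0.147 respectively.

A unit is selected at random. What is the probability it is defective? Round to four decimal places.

P(D|A) = 0.12·0.02 + 0.32·0.225 + 0.56·0.067 = 0.0024 + 0.072 + 0.03752 = 0.11192
P(D|B) = 0.36·0.138 + 0.5·0.073 + 0.14·0.18 = 0.04968 + 0.0365 + 0.0252 = 0.11138
P(D|C) = 0.31·0.138 + 0.1·0.138 + 0.59·0.147 = 0.04278 + 0.0138 + 0.08673 = 0.14331
Then overall,
P(D) = 0.25·0.11192 + 0.52·0.11138 + 0.23·0.14331
      = 0.02798 + 0.0579176 + 0.0329613 = 0.1188589

0.1189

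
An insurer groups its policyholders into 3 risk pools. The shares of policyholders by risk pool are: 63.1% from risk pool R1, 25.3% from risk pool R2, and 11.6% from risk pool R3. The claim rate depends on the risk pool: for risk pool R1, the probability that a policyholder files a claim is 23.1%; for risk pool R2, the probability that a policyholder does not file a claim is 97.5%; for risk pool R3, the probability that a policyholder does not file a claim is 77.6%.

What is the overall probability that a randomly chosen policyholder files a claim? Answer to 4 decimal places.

P(C) ≈ 0.1781

P(C|R2) = 1 − 0.975 = 0.025.
P(C|R3) = 1 − 0.776 = 0.224.
P(C) = P(C|R1)·P(R1) + P(C|R2)·P(R2) + P(C|R3)·P(R3)
      = 0.231·0.631 + 0.025·0.253 + 0.224·0.116
      = 0.145761 + 0.006325 + 0.025984 = 0.17807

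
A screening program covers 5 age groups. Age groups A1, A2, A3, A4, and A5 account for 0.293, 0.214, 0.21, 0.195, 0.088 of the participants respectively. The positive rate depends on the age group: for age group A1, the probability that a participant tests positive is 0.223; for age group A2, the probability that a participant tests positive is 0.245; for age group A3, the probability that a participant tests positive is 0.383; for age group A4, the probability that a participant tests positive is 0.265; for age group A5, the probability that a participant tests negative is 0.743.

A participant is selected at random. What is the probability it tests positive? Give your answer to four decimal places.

P(T|A5) = 1 − 0.743 = 0.257.
P(T) = P(T|A1)·P(A1) + P(T|A2)·P(A2) + P(T|A3)·P(A3) + P(T|A4)·P(A4) + P(T|A5)·P(A5)
      = 0.223·0.293 + 0.245·0.214 + 0.383·0.21 + 0.265·0.195 + 0.257·0.088
      = 0.065339 + 0.05243 + 0.08043 + 0.051675 + 0.022616 = 0.27249

P(T) ≈ 0.2725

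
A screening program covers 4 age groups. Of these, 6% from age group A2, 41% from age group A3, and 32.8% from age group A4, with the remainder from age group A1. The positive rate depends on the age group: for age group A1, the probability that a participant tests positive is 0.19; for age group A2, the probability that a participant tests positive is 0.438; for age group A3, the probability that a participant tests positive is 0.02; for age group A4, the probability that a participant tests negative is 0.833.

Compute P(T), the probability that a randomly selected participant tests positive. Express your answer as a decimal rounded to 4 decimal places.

P(A1) = 1 − (0.06 + 0.41 + 0.328) = 0.202.
P(T|A4) = 1 − 0.833 = 0.167.
Summing over the partition,
P(T) = P(T|A1)·P(A1) + P(T|A2)·P(A2) + P(T|A3)·P(A3) + P(T|A4)·P(A4)
      = 0.19·0.202 + 0.438·0.06 + 0.02·0.41 + 0.167·0.328
      = 0.03838 + 0.02628 + 0.0082 + 0.054776 = 0.127636

0.1276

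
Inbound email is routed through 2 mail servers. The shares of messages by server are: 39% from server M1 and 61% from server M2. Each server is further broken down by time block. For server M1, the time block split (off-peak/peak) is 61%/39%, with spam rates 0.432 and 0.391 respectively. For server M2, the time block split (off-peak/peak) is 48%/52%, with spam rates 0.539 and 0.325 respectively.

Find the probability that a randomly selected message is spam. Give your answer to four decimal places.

0.4232

P(S|M1) = 0.61·0.432 + 0.39·0.391 = 0.26352 + 0.15249 = 0.41601
P(S|M2) = 0.48·0.539 + 0.52·0.325 = 0.25872 + 0.169 = 0.42772
By total probability over the outer partition,
P(S) = 0.39·0.41601 + 0.61·0.42772
      = 0.1622439 + 0.2609092 = 0.4231531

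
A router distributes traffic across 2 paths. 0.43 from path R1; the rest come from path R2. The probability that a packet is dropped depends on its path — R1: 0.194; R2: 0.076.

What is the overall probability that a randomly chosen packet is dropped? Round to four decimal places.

0.1267

P(R2) = 1 − (0.43) = 0.57.
By the law of total probability,
P(L) = P(L|R1)·P(R1) + P(L|R2)·P(R2)
      = 0.194·0.43 + 0.076·0.57
      = 0.08342 + 0.04332 = 0.12674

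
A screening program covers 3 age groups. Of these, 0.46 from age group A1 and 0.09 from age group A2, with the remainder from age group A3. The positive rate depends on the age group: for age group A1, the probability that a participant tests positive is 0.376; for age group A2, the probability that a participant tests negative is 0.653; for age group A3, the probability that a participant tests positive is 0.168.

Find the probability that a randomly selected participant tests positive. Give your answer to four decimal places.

0.2798

P(A3) = 1 − (0.46 + 0.09) = 0.45.
P(T|A2) = 1 − 0.653 = 0.347.
By the law of total probability,
P(T) = P(T|A1)·P(A1) + P(T|A2)·P(A2) + P(T|A3)·P(A3)
      = 0.376·0.46 + 0.347·0.09 + 0.168·0.45
      = 0.17296 + 0.03123 + 0.0756 = 0.27979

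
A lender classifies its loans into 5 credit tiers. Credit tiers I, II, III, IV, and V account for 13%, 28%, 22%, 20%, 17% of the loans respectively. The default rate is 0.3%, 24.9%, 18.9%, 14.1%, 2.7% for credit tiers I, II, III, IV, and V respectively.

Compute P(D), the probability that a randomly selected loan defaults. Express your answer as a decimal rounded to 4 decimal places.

0.1445

P(D) = P(D|I)·P(I) + P(D|II)·P(II) + P(D|III)·P(III) + P(D|IV)·P(IV) + P(D|V)·P(V)
      = 0.003·0.13 + 0.249·0.28 + 0.189·0.22 + 0.141·0.2 + 0.027·0.17
      = 0.00039 + 0.06972 + 0.04158 + 0.0282 + 0.00459 = 0.14448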